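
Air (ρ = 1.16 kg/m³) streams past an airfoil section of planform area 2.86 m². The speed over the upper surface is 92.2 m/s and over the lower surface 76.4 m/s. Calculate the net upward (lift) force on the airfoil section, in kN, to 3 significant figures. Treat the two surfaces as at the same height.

The faster flow above has the lower pressure; Bernoulli (same height) gives ΔP = ½ρ(v_up² − v_low²).
ΔP = ½·1.16·(92.2² − 76.4²) = 1550 Pa.
Lift = ΔP · A = 1550 × 2.86 = 4420 N.

F ≈ 4.42 kN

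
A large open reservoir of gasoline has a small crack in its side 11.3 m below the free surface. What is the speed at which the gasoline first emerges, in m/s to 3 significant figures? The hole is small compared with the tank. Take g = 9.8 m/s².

v ≈ 14.9 m/s

With the surface at rest and both surface and jet at atmospheric pressure, Bernoulli gives ρg h = ½ρv², so v = √(2gh) = √(2·9.8·11.3) = 14.9 m/s.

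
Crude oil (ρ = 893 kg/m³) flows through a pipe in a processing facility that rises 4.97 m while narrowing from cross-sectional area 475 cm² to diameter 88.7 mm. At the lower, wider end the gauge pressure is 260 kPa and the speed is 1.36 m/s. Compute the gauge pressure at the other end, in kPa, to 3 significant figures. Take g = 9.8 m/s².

P₂ = 169 kPa

By continuity, v₂ = v₁·A₁/A₂ = 1.36·(475/61.8) = 10.5 m/s.
Bernoulli: P₁ + ½ρv₁² + ρg h₁ = P₂ + ½ρv₂² + ρg h₂, so P₂ = P₁ + ½ρ(v₁² − v₂²) − ρg(h₂ − h₁).
P₂ = 260000 + ½·893·(1.36² − 10.5²) − 893·9.8·(+4.97) = 260000 + (-48000) − (43500) = 169000 Pa.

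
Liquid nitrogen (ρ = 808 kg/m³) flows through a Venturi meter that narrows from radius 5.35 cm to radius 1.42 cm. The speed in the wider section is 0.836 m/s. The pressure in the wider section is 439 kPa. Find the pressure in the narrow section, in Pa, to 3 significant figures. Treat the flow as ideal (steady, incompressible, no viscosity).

P₂ = 382000 Pa

Continuity gives A₁v₁ = A₂v₂, so v₂ = (89.9 cm²)/(6.33 cm²) × 0.836 m/s = 11.9 m/s.
The pipe is horizontal, so Bernoulli reduces to P₁ + ½ρv₁² = P₂ + ½ρv₂².
P₂ = P₁ − ½ρ(v₂² − v₁²) = 439000 − ½·808·(11.9² − 0.836²) = 439000 − 56600 = 382000 Pa.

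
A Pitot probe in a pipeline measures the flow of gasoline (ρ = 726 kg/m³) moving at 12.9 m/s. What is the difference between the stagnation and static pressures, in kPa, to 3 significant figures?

Bernoulli between the free stream and the stagnation point: ½ρv² = P_stag − P_static.
ΔP = ½·726·12.9² = 60400 Pa.

ΔP = 60.4 kPa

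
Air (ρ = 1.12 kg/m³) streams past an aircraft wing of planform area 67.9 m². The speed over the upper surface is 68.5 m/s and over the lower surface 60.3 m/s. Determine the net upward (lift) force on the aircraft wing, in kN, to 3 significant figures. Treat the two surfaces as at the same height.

The faster flow above has the lower pressure; Bernoulli (same height) gives ΔP = ½ρ(v_up² − v_low²).
ΔP = ½·1.12·(68.5² − 60.3²) = 591 Pa.
Lift = ΔP · A = 591 × 67.9 = 40200 N.

F ≈ 40.2 kN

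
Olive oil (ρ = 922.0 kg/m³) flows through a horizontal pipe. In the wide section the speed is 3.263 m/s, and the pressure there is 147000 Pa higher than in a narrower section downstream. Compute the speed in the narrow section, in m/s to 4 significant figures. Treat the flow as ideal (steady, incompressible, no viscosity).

18.15 m/s

Along the level pipe P + ½ρv² is conserved, hence v₂² = v₁² + 2(P₁ − P₂)/ρ.
v₂ = √(3.263² + 2·147000/922.0) = √(10.65 + 318.9) = 18.15 m/s.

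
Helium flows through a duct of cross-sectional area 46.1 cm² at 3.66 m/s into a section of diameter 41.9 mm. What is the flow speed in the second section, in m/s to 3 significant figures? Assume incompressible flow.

v₂ = 12.2 m/s

Continuity gives A₁v₁ = A₂v₂, so v₂ = (46.1 cm²)/(13.8 cm²) × 3.66 m/s = 12.2 m/s.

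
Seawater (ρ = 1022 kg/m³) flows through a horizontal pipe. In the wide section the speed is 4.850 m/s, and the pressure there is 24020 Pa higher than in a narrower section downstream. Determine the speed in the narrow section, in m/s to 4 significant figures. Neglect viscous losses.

Horizontal Bernoulli: P₁ + ½ρv₁² = P₂ + ½ρv₂², so v₂² = v₁² + 2(P₁ − P₂)/ρ.
v₂ = √(4.850² + 2·24020/1022) = √(23.52 + 47.01) = 8.398 m/s.

v₂ ≈ 8.398 m/s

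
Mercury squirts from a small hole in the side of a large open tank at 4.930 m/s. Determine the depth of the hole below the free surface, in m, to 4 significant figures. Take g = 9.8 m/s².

h ≈ 1.240 m

Inverting v = √(2gh) gives h = v² / 2g.
h = 4.930²/(2·9.8) = 24.30/19.60 = 1.240 m.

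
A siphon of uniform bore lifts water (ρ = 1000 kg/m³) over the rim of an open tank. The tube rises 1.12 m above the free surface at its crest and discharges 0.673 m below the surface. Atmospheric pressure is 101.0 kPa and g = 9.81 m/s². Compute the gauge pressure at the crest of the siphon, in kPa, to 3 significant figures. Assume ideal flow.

P_gauge ≈ -17.6 kPa

Bernoulli surface→outlet gives ½v² = g·h_out, so v = √(2·9.81·0.673) = 3.63 m/s.
Continuity keeps v the same throughout the tube; from surface to crest, P_atm + 0 = P_top + ½ρv² + ρg·h_top.
P_top = 101000 − ½·1000·3.63² − 1000·9.81·1.12 = 83400 Pa. So P_gauge = P_top − P_atm = -17600 Pa.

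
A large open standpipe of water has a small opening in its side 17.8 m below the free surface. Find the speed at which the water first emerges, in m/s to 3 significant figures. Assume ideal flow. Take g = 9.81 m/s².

v = 18.7 m/s

The surface is effectively still and both ends are open, so ½v² = gh and v = √(2·9.81·17.8) = 18.7 m/s.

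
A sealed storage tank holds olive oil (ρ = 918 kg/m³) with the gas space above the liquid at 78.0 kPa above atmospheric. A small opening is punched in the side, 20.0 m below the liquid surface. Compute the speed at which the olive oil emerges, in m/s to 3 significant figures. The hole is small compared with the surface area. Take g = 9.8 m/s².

Take point 1 at the surface (v₁ ≈ 0) and point 2 at the hole (at atmospheric pressure). Bernoulli: P₁ + ρg h = P_atm + ½ρv₂².
With P₁ − P_atm = 78000 Pa, v₂ = √(2gh + 2ΔP/ρ) = √(2·9.8·20.0 + 2·78000/918) = 23.7 m/s.

v ≈ 23.7 m/s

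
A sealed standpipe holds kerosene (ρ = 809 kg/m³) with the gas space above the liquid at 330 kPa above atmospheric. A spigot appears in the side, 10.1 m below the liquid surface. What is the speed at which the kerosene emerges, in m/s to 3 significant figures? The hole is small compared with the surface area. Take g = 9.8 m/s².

Take point 1 at the surface (v₁ ≈ 0) and point 2 at the hole (at atmospheric pressure). Bernoulli: P₁ + ρg h = P_atm + ½ρv₂².
With P₁ − P_atm = 330000 Pa, v₂ = √(2gh + 2ΔP/ρ) = √(2·9.8·10.1 + 2·330000/809) = 31.8 m/s.

v = 31.8 m/s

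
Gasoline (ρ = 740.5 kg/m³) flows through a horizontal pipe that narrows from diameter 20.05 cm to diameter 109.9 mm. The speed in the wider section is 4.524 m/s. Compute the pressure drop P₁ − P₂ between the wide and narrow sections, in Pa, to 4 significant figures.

By continuity, v₂ = v₁·A₁/A₂ = 4.524·(315.7/94.86) = 15.06 m/s.
Bernoulli (h₁ = h₂): P₁ − P₂ = ½ρ(v₂² − v₁²).
P₁ − P₂ = ½·740.5·(15.06² − 4.524²) = ½·740.5·206.3 = 76370 Pa.

ΔP ≈ 76370 Pa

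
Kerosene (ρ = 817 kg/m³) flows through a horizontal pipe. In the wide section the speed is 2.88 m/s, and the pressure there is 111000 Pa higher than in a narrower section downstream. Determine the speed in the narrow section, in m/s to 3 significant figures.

v₂ ≈ 16.7 m/s

Horizontal Bernoulli: P₁ + ½ρv₁² = P₂ + ½ρv₂², so v₂² = v₁² + 2(P₁ − P₂)/ρ.
v₂ = √(2.88² + 2·111000/817) = √(8.29 + 272) = 16.7 m/s.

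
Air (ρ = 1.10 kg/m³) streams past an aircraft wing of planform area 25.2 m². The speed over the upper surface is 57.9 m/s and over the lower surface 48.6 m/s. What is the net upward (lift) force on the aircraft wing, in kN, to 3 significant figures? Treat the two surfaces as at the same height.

F = 13.7 kN

The faster flow above has the lower pressure; Bernoulli (same height) gives ΔP = ½ρ(v_up² − v_low²).
ΔP = ½·1.10·(57.9² − 48.6²) = 545 Pa.
Lift = ΔP · A = 545 × 25.2 = 13700 N.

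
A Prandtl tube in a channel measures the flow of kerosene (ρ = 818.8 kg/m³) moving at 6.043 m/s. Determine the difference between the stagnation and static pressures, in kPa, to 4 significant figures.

ΔP ≈ 14.95 kPa

The dynamic pressure equals the rise in static pressure at the stagnation point: ΔP = ½ρv².
ΔP = ½·818.8·6.043² = 14950 Pa.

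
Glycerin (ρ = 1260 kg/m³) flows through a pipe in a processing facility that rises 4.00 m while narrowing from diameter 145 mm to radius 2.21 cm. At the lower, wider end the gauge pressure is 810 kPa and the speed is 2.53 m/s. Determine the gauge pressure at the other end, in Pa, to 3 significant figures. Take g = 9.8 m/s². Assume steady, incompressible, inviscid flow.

P₂ ≈ 298000 Pa

Mass conservation (A₁v₁ = A₂v₂) gives v₂ = 2.53 × 165/15.3 = 27.2 m/s.
Applying Bernoulli between the two ends and solving for P₂: P₂ = P₁ + ½ρ(v₁² − v₂²) − ρgΔh.
P₂ = 810000 + ½·1260·(2.53² − 27.2²) − 1260·9.8·(+4.00) = 810000 + (-463000) − (49400) = 298000 Pa.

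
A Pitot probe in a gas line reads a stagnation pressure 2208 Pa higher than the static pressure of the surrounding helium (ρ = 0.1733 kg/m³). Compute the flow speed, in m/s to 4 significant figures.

v ≈ 159.6 m/s

Bernoulli between the free stream and the stagnation point: ½ρv² = P_stag − P_static.
v = √(2ΔP/ρ) = √(2·2208/0.1733) = 159.6 m/s.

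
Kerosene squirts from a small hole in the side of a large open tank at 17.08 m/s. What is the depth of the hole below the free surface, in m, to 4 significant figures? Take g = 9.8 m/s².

Inverting v = √(2gh) gives h = v² / 2g.
h = 17.08²/(2·9.8) = 291.7/19.60 = 14.88 m.

h ≈ 14.88 m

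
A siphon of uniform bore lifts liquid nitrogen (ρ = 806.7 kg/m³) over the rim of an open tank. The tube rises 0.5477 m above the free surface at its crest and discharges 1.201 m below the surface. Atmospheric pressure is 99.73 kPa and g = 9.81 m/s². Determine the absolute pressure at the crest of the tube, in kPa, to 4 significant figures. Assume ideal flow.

85.89 kPa

Bernoulli surface→outlet gives ½v² = g·h_out, so v = √(2·9.81·1.201) = 4.854 m/s.
The bore is uniform, so the speed at the crest is the same v. Bernoulli surface→crest: P_atm = P_top + ½ρv² + ρg·h_top.
P_top = 99730 − ½·806.7·4.854² − 806.7·9.81·0.5477 = 85890 Pa.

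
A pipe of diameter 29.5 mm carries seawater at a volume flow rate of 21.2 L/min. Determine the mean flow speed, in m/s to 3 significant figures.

v ≈ 0.517 m/s

Q = 21.2 L/min = 0.000353 m³/s.
v = Q/A = 0.000353 / 0.000683 = 0.517 m/s.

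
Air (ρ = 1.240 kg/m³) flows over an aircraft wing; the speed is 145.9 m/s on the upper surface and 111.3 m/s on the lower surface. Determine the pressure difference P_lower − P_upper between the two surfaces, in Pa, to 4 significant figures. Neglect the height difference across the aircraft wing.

With negligible Δh, P + ½ρv² is constant, so P_low − P_up = ½ρ(v_up² − v_low²).
ΔP = ½·1.240·(145.9² − 111.3²) = 5517 Pa.

ΔP = 5517 Pa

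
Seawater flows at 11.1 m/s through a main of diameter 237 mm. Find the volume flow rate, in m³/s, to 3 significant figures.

Q = A·v = 0.0441 m² × 11.1 m/s = 0.490 m³/s.

Q ≈ 0.490 m³/s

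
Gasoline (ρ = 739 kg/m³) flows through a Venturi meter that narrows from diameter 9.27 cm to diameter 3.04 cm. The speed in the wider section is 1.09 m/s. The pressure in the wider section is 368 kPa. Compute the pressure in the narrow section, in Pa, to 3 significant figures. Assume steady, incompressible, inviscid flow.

By continuity, v₂ = v₁·A₁/A₂ = 1.09·(67.5/7.26) = 10.1 m/s.
The pipe is horizontal, so Bernoulli reduces to P₁ + ½ρv₁² = P₂ + ½ρv₂².
P₂ = P₁ − ½ρ(v₂² − v₁²) = 368000 − ½·739·(10.1² − 1.09²) = 368000 − 37500 = 330000 Pa.

P₂ ≈ 330000 Pa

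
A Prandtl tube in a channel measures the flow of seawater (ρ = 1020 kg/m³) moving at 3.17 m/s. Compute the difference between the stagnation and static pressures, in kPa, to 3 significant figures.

At the stagnation point the flow is brought to rest, so Bernoulli gives P_stag − P_static = ½ρv².
ΔP = ½·1020·3.17² = 5120 Pa.

ΔP ≈ 5.12 kPa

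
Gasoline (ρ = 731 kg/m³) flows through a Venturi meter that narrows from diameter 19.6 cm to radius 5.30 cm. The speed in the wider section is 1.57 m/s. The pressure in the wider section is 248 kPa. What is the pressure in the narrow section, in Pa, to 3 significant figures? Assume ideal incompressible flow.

238000 Pa

The volume flow rate is constant, so v₂ = (A₁/A₂)v₁ = (302/88.2)·1.57 = 5.37 m/s.
The pipe is horizontal, so Bernoulli reduces to P₁ + ½ρv₁² = P₂ + ½ρv₂².
P₂ = P₁ − ½ρ(v₂² − v₁²) = 248000 − ½·731·(5.37² − 1.57²) = 248000 − 9630 = 238000 Pa.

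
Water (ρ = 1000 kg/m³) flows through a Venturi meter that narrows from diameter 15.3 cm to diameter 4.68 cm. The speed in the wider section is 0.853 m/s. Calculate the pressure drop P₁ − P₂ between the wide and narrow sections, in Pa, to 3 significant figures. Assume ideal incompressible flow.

Continuity gives A₁v₁ = A₂v₂, so v₂ = (184 cm²)/(17.2 cm²) × 0.853 m/s = 9.12 m/s.
The pipe is horizontal, so Bernoulli reduces to P₁ + ½ρv₁² = P₂ + ½ρv₂².
P₁ − P₂ = ½·1000·(9.12² − 0.853²) = ½·1000·82.4 = 41200 Pa.

41200 Pa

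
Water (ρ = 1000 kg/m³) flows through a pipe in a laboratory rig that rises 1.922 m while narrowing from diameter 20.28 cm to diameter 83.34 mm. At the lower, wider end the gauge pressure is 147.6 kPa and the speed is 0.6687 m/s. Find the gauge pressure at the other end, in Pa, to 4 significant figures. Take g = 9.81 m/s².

Continuity gives A₁v₁ = A₂v₂, so v₂ = (323.0 cm²)/(54.55 cm²) × 0.6687 m/s = 3.960 m/s.
Bernoulli: P₁ + ½ρv₁² + ρg h₁ = P₂ + ½ρv₂² + ρg h₂, so P₂ = P₁ + ½ρ(v₁² − v₂²) − ρg(h₂ − h₁).
P₂ = 147600 + ½·1000·(0.6687² − 3.960²) − 1000·9.81·(+1.922) = 147600 + (-7616) − (18850) = 121100 Pa.

P₂ ≈ 121100 Pa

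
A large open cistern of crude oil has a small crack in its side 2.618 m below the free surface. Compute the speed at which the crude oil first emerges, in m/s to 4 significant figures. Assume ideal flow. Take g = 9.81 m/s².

v ≈ 7.167 m/s

With the surface at rest and both surface and jet at atmospheric pressure, Bernoulli gives ρg h = ½ρv², so v = √(2gh) = √(2·9.81·2.618) = 7.167 m/s.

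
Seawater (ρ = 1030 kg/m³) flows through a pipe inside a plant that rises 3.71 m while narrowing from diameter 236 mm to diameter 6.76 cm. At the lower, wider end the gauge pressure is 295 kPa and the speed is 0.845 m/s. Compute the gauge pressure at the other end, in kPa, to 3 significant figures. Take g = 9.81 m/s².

203 kPa

By continuity, v₂ = v₁·A₁/A₂ = 0.845·(437/35.9) = 10.3 m/s.
Energy conservation along the streamline gives P₂ = P₁ − ½ρ(v₂² − v₁²) − ρg(h₂ − h₁).
P₂ = 295000 + ½·1030·(0.845² − 10.3²) − 1030·9.81·(+3.71) = 295000 + (-54300) − (37500) = 203000 Pa.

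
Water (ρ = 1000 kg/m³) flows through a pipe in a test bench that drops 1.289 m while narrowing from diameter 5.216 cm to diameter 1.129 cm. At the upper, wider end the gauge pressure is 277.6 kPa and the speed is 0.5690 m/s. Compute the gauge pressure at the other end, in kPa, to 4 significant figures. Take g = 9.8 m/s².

The volume flow rate is constant, so v₂ = (A₁/A₂)v₁ = (21.37/1.001)·0.5690 = 12.15 m/s.
Applying Bernoulli between the two ends and solving for P₂: P₂ = P₁ + ½ρ(v₁² − v₂²) − ρgΔh.
P₂ = 277600 + ½·1000·(0.5690² − 12.15²) − 1000·9.8·(−1.289) = 277600 + (-73590) − (-12630) = 216600 Pa.

P₂ ≈ 216.6 kPa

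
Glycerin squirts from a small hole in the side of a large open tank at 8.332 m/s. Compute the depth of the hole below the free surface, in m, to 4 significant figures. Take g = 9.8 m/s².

Torricelli: v = √(2gh), so h = v²/(2g).
h = 8.332²/(2·9.8) = 69.42/19.60 = 3.542 m.

h ≈ 3.542 m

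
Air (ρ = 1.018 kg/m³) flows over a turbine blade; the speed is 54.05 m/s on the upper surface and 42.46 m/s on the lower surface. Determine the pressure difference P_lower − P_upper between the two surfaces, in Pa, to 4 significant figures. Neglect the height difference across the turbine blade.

ΔP ≈ 569.3 Pa

Bernoulli (same height): P_lower − P_upper = ½ρ(v_upper² − v_lower²).
ΔP = ½·1.018·(54.05² − 42.46²) = 569.3 Pa.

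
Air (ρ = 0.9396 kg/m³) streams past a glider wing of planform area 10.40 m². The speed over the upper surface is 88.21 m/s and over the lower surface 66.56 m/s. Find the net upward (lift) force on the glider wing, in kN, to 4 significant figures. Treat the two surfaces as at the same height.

F ≈ 16.37 kN

From P + ½ρv² = const at equal height, P_low − P_up = ½ρ(v_up² − v_low²).
ΔP = ½·0.9396·(88.21² − 66.56²) = 1574 Pa.
Lift = ΔP · A = 1574 × 10.40 = 16370 N.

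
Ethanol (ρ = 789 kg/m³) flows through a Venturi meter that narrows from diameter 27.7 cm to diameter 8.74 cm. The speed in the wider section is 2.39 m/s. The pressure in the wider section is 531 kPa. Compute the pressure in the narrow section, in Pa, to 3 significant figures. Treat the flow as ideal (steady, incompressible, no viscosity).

P₂ = 306000 Pa

Mass conservation (A₁v₁ = A₂v₂) gives v₂ = 2.39 × 603/60.0 = 24.0 m/s.
With no height change, Bernoulli's equation is P₁ + ½ρv₁² = P₂ + ½ρv₂².
P₂ = P₁ − ½ρ(v₂² − v₁²) = 531000 − ½·789·(24.0² − 2.39²) = 531000 − 225000 = 306000 Pa.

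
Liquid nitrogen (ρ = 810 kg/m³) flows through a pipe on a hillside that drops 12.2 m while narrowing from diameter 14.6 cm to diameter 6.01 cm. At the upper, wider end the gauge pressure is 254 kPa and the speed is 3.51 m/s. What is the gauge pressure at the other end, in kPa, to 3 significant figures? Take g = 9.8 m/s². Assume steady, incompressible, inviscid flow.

P₂ ≈ 182 kPa

By continuity, v₂ = v₁·A₁/A₂ = 3.51·(167/28.4) = 20.7 m/s.
Applying Bernoulli between the two ends and solving for P₂: P₂ = P₁ + ½ρ(v₁² − v₂²) − ρgΔh.
P₂ = 254000 + ½·810·(3.51² − 20.7²) − 810·9.8·(−12.2) = 254000 + (-169000) − (-96800) = 182000 Pa.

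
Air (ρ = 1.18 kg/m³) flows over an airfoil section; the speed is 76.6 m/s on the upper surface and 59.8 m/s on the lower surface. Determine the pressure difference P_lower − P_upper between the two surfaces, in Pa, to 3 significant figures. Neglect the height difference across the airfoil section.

1350 Pa

With negligible Δh, P + ½ρv² is constant, so P_low − P_up = ½ρ(v_up² − v_low²).
ΔP = ½·1.18·(76.6² − 59.8²) = 1350 Pa.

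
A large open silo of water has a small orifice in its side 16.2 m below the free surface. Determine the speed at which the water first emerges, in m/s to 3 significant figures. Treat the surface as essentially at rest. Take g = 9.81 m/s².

The surface is effectively still and both ends are open, so ½v² = gh and v = √(2·9.81·16.2) = 17.8 m/s.

17.8 m/s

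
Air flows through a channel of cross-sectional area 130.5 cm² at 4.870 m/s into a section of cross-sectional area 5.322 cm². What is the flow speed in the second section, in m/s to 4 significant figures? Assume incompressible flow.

Continuity gives A₁v₁ = A₂v₂, so v₂ = (130.5 cm²)/(5.322 cm²) × 4.870 m/s = 119.4 m/s.

v₂ ≈ 119.4 m/s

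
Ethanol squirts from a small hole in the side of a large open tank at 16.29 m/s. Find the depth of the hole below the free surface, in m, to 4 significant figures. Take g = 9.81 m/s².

h ≈ 13.53 m

For a small hole in a large open tank, ½v² = gh, giving h = v²/(2g).
h = 16.29²/(2·9.81) = 265.4/19.62 = 13.53 m.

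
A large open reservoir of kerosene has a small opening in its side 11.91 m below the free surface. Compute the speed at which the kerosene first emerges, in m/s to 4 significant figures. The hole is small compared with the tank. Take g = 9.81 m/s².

v ≈ 15.29 m/s

The surface is effectively still and both ends are open, so ½v² = gh and v = √(2·9.81·11.91) = 15.29 m/s.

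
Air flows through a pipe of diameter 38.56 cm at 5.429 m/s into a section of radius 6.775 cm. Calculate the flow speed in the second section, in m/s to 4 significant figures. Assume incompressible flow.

v₂ ≈ 43.97 m/s

Mass conservation (A₁v₁ = A₂v₂) gives v₂ = 5.429 × 1168/144.2 = 43.97 m/s.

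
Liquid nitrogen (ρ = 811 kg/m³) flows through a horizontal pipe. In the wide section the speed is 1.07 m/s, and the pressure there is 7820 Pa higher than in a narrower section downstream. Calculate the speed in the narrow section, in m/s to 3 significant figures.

Along the level pipe P + ½ρv² is conserved, hence v₂² = v₁² + 2(P₁ − P₂)/ρ.
v₂ = √(1.07² + 2·7820/811) = √(1.14 + 19.3) = 4.52 m/s.

v₂ ≈ 4.52 m/s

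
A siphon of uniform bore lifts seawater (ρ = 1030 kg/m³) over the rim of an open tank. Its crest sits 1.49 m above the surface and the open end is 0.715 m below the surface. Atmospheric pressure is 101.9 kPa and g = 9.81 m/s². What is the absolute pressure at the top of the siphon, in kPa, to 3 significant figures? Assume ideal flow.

The outlet speed comes from Torricelli: v = √(2g·0.715) = 3.75 m/s.
The bore is uniform, so the speed at the crest is the same v. Bernoulli surface→crest: P_atm = P_top + ½ρv² + ρg·h_top.
P_top = 101900 − ½·1030·3.75² − 1030·9.81·1.49 = 79600 Pa.

P_top = 79.6 kPa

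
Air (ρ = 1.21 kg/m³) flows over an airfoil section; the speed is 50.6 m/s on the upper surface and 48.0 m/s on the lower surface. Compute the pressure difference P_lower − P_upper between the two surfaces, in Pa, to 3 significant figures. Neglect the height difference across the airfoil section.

Bernoulli (same height): P_lower − P_upper = ½ρ(v_upper² − v_lower²).
ΔP = ½·1.21·(50.6² − 48.0²) = 155 Pa.

ΔP = 155 Pa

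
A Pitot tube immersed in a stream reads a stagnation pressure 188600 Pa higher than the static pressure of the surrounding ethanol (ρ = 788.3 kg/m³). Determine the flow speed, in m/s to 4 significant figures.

The dynamic pressure equals the rise in static pressure at the stagnation point: ΔP = ½ρv².
v = √(2ΔP/ρ) = √(2·188600/788.3) = 21.87 m/s.

21.87 m/s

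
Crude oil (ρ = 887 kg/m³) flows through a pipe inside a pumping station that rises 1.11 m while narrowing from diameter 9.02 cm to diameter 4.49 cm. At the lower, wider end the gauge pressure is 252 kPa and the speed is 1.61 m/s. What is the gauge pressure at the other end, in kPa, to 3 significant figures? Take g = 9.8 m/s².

P₂ ≈ 225 kPa

The volume flow rate is constant, so v₂ = (A₁/A₂)v₁ = (63.9/15.8)·1.61 = 6.50 m/s.
Bernoulli: P₁ + ½ρv₁² + ρg h₁ = P₂ + ½ρv₂² + ρg h₂, so P₂ = P₁ + ½ρ(v₁² − v₂²) − ρg(h₂ − h₁).
P₂ = 252000 + ½·887·(1.61² − 6.50²) − 887·9.8·(+1.11) = 252000 + (-17600) − (9650) = 225000 Pa.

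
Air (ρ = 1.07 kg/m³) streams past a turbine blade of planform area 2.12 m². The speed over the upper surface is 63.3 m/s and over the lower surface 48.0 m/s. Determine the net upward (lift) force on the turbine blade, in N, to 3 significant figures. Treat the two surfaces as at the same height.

1930 N

With equal heights on the two surfaces, Bernoulli gives P_lower − P_upper = ½ρ(v_upper² − v_lower²).
ΔP = ½·1.07·(63.3² − 48.0²) = 911 Pa.
Lift = ΔP · A = 911 × 2.12 = 1930 N.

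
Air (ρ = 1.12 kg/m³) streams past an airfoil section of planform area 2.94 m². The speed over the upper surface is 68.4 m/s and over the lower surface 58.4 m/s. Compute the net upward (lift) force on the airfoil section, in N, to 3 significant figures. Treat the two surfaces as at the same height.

2090 N

With equal heights on the two surfaces, Bernoulli gives P_lower − P_upper = ½ρ(v_upper² − v_lower²).
ΔP = ½·1.12·(68.4² − 58.4²) = 710 Pa.
Lift = ΔP · A = 710 × 2.94 = 2090 N.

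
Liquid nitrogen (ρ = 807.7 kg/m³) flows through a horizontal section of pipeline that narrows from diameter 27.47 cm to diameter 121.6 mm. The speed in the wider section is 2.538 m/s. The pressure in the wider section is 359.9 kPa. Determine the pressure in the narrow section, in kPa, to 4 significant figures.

Mass conservation (A₁v₁ = A₂v₂) gives v₂ = 2.538 × 592.7/116.1 = 12.95 m/s.
Along the horizontal streamline, P + ½ρv² is constant.
P₂ = P₁ − ½ρ(v₂² − v₁²) = 359900 − ½·807.7·(12.95² − 2.538²) = 359900 − 65150 = 294800 Pa.

294.8 kPa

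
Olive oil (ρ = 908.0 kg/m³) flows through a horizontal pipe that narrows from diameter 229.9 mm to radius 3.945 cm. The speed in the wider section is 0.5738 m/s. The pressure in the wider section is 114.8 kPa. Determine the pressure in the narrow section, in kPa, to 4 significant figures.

The volume flow rate is constant, so v₂ = (A₁/A₂)v₁ = (415.1/48.89)·0.5738 = 4.872 m/s.
With no height change, Bernoulli's equation is P₁ + ½ρv₁² = P₂ + ½ρv₂².
P₂ = P₁ − ½ρ(v₂² − v₁²) = 114800 − ½·908.0·(4.872² − 0.5738²) = 114800 − 10630 = 104200 Pa.

P₂ ≈ 104.2 kPa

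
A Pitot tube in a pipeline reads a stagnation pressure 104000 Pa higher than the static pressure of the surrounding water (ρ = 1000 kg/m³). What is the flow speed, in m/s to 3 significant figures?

The dynamic pressure equals the rise in static pressure at the stagnation point: ΔP = ½ρv².
v = √(2ΔP/ρ) = √(2·104000/1000) = 14.4 m/s.

v ≈ 14.4 m/s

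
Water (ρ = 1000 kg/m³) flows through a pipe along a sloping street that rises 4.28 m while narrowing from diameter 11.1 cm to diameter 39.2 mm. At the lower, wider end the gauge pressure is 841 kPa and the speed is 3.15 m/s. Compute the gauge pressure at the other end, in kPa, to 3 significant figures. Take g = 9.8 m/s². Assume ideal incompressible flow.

By continuity, v₂ = v₁·A₁/A₂ = 3.15·(96.8/12.1) = 25.3 m/s.
Energy conservation along the streamline gives P₂ = P₁ − ½ρ(v₂² − v₁²) − ρg(h₂ − h₁).
P₂ = 841000 + ½·1000·(3.15² − 25.3²) − 1000·9.8·(+4.28) = 841000 + (-314000) − (41900) = 485000 Pa.

485 kPa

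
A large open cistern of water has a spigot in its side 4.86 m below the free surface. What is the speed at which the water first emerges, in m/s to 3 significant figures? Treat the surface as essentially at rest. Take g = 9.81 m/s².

v ≈ 9.76 m/s

Bernoulli from surface to hole (P equal, v_surface ≈ 0): v = √(2gh) = √(2×9.81×4.86) = 9.76 m/s.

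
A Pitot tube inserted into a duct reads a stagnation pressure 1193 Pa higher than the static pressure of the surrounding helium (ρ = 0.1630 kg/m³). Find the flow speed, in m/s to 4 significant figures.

121.0 m/s

The dynamic pressure equals the rise in static pressure at the stagnation point: ΔP = ½ρv².
v = √(2ΔP/ρ) = √(2·1193/0.1630) = 121.0 m/s.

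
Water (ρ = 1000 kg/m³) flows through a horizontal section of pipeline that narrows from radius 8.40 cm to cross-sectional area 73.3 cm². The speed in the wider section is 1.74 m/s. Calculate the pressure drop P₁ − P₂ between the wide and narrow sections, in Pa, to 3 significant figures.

12300 Pa

By continuity, v₂ = v₁·A₁/A₂ = 1.74·(222/73.3) = 5.26 m/s.
The pipe is horizontal, so Bernoulli reduces to P₁ + ½ρv₁² = P₂ + ½ρv₂².
P₁ − P₂ = ½·1000·(5.26² − 1.74²) = ½·1000·24.7 = 12300 Pa.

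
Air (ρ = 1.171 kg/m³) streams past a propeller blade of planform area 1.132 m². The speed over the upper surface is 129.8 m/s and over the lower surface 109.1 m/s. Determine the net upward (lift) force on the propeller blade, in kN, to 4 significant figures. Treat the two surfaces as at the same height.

F ≈ 3.278 kN

From P + ½ρv² = const at equal height, P_low − P_up = ½ρ(v_up² − v_low²).
ΔP = ½·1.171·(129.8² − 109.1²) = 2895 Pa.
Lift = ΔP · A = 2895 × 1.132 = 3278 N.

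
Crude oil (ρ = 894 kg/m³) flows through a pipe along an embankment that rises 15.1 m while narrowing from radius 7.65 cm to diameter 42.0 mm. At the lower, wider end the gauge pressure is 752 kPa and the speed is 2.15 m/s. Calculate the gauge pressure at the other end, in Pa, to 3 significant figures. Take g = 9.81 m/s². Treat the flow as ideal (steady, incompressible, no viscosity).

Continuity gives A₁v₁ = A₂v₂, so v₂ = (184 cm²)/(13.9 cm²) × 2.15 m/s = 28.5 m/s.
Bernoulli: P₁ + ½ρv₁² + ρg h₁ = P₂ + ½ρv₂² + ρg h₂, so P₂ = P₁ + ½ρ(v₁² − v₂²) − ρg(h₂ − h₁).
P₂ = 752000 + ½·894·(2.15² − 28.5²) − 894·9.81·(+15.1) = 752000 + (-362000) − (132000) = 258000 Pa.

258000 Pa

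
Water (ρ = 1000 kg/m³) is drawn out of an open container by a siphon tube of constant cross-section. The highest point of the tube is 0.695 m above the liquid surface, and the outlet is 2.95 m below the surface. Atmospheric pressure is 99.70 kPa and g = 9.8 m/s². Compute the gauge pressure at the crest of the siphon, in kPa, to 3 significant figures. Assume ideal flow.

The outlet speed comes from Torricelli: v = √(2g·2.95) = 7.60 m/s.
Continuity keeps v the same throughout the tube; from surface to crest, P_atm + 0 = P_top + ½ρv² + ρg·h_top.
P_top = 99700 − ½·1000·7.60² − 1000·9.8·0.695 = 64000 Pa. So P_gauge = P_top − P_atm = -35700 Pa.

-35.7 kPa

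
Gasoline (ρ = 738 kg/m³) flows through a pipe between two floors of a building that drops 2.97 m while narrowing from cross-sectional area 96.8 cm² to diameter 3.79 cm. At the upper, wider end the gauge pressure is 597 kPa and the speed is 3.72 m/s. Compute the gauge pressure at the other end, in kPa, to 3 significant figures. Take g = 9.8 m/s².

Continuity gives A₁v₁ = A₂v₂, so v₂ = (96.8 cm²)/(11.3 cm²) × 3.72 m/s = 31.9 m/s.
Energy conservation along the streamline gives P₂ = P₁ − ½ρ(v₂² − v₁²) − ρg(h₂ − h₁).
P₂ = 597000 + ½·738·(3.72² − 31.9²) − 738·9.8·(−2.97) = 597000 + (-371000) − (-21500) = 248000 Pa.

P₂ = 248 kPa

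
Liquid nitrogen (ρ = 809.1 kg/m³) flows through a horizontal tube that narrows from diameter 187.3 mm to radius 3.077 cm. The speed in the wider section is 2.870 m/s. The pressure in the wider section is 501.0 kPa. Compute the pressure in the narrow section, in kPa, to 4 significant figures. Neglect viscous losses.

Mass conservation (A₁v₁ = A₂v₂) gives v₂ = 2.870 × 275.5/29.74 = 26.59 m/s.
Along the horizontal streamline, P + ½ρv² is constant.
P₂ = P₁ − ½ρ(v₂² − v₁²) = 501000 − ½·809.1·(26.59² − 2.870²) = 501000 − 282600 = 218400 Pa.

P₂ ≈ 218.4 kPa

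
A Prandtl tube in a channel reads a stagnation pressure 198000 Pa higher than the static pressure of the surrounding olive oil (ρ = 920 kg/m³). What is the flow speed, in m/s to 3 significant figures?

Bernoulli between the free stream and the stagnation point: ½ρv² = P_stag − P_static.
v = √(2ΔP/ρ) = √(2·198000/920) = 20.7 m/s.

v ≈ 20.7 m/s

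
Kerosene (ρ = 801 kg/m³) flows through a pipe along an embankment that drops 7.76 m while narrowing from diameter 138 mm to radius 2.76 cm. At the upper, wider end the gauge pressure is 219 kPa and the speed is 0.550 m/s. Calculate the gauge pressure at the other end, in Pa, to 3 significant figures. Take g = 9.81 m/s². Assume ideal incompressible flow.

275000 Pa

By continuity, v₂ = v₁·A₁/A₂ = 0.550·(150/23.9) = 3.44 m/s.
Energy conservation along the streamline gives P₂ = P₁ − ½ρ(v₂² − v₁²) − ρg(h₂ − h₁).
P₂ = 219000 + ½·801·(0.550² − 3.44²) − 801·9.81·(−7.76) = 219000 + (-4610) − (-61000) = 275000 Pa.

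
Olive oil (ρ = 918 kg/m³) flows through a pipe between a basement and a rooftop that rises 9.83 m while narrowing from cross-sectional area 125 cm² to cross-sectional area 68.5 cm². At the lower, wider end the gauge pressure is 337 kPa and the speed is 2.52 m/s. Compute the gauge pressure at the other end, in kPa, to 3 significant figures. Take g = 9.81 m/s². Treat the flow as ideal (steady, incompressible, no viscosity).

242 kPa

Mass conservation (A₁v₁ = A₂v₂) gives v₂ = 2.52 × 125/68.5 = 4.60 m/s.
Energy conservation along the streamline gives P₂ = P₁ − ½ρ(v₂² − v₁²) − ρg(h₂ − h₁).
P₂ = 337000 + ½·918·(2.52² − 4.60²) − 918·9.81·(+9.83) = 337000 + (-6790) − (88500) = 242000 Pa.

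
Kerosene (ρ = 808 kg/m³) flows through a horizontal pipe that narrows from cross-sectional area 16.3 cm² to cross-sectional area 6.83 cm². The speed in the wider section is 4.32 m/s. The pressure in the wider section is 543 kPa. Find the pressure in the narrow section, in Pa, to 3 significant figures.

The volume flow rate is constant, so v₂ = (A₁/A₂)v₁ = (16.3/6.83)·4.32 = 10.3 m/s.
The pipe is horizontal, so Bernoulli reduces to P₁ + ½ρv₁² = P₂ + ½ρv₂².
P₂ = P₁ − ½ρ(v₂² − v₁²) = 543000 − ½·808·(10.3² − 4.32²) = 543000 − 35400 = 508000 Pa.

508000 Pa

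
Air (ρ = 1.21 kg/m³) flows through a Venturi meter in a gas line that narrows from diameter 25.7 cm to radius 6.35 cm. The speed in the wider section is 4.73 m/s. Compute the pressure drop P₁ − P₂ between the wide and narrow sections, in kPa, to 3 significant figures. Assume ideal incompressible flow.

0.213 kPa

Mass conservation (A₁v₁ = A₂v₂) gives v₂ = 4.73 × 519/127 = 19.4 m/s.
With no height change, Bernoulli's equation is P₁ + ½ρv₁² = P₂ + ½ρv₂².
P₁ − P₂ = ½·1.21·(19.4² − 4.73²) = ½·1.21·353 = 213 Pa.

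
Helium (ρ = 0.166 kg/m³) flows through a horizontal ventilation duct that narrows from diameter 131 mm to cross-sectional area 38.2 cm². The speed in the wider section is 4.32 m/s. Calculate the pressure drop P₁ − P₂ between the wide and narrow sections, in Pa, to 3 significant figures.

Mass conservation (A₁v₁ = A₂v₂) gives v₂ = 4.32 × 135/38.2 = 15.2 m/s.
Bernoulli (h₁ = h₂): P₁ − P₂ = ½ρ(v₂² − v₁²).
P₁ − P₂ = ½·0.166·(15.2² − 4.32²) = ½·0.166·214 = 17.7 Pa.

17.7 Pa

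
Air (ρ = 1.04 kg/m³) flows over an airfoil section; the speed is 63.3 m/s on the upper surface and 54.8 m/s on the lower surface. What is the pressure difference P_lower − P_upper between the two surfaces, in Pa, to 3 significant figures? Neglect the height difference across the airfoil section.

ΔP ≈ 522 Pa

With negligible Δh, P + ½ρv² is constant, so P_low − P_up = ½ρ(v_up² − v_low²).
ΔP = ½·1.04·(63.3² − 54.8²) = 522 Pa.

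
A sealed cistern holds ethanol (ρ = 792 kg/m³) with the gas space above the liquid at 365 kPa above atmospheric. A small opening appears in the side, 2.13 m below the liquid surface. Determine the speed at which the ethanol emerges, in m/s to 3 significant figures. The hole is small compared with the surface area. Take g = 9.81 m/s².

31.0 m/s

Take point 1 at the surface (v₁ ≈ 0) and point 2 at the hole (at atmospheric pressure). Bernoulli: P₁ + ρg h = P_atm + ½ρv₂².
With P₁ − P_atm = 365000 Pa, v₂ = √(2gh + 2ΔP/ρ) = √(2·9.81·2.13 + 2·365000/792) = 31.0 m/s.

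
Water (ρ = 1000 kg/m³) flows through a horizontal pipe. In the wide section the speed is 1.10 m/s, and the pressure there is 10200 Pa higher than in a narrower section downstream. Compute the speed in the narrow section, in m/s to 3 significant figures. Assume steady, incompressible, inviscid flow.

4.65 m/s

Along the level pipe P + ½ρv² is conserved, hence v₂² = v₁² + 2(P₁ − P₂)/ρ.
v₂ = √(1.10² + 2·10200/1000) = √(1.21 + 20.4) = 4.65 m/s.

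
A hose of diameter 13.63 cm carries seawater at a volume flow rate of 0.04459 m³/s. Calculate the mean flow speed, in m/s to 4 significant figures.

Q = 0.04459 m³/s = 0.04459 m³/s.
v = Q/A = 0.04459 / 0.01459 = 3.056 m/s.

v ≈ 3.056 m/s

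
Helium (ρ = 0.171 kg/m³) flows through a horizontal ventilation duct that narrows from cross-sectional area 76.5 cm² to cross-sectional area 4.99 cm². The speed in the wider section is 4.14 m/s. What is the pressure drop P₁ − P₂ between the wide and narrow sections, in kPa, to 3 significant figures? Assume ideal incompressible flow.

ΔP = 0.343 kPa

Mass conservation (A₁v₁ = A₂v₂) gives v₂ = 4.14 × 76.5/4.99 = 63.5 m/s.
The pipe is horizontal, so Bernoulli reduces to P₁ + ½ρv₁² = P₂ + ½ρv₂².
P₁ − P₂ = ½·0.171·(63.5² − 4.14²) = ½·0.171·4010 = 343 Pa.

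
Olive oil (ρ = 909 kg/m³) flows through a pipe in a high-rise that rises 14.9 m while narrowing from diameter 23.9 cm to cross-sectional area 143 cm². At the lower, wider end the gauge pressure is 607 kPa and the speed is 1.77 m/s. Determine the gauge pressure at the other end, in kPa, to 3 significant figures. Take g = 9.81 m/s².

P₂ ≈ 462 kPa

Mass conservation (A₁v₁ = A₂v₂) gives v₂ = 1.77 × 449/143 = 5.55 m/s.
Applying Bernoulli between the two ends and solving for P₂: P₂ = P₁ + ½ρ(v₁² − v₂²) − ρgΔh.
P₂ = 607000 + ½·909·(1.77² − 5.55²) − 909·9.81·(+14.9) = 607000 + (-12600) − (133000) = 462000 Pa.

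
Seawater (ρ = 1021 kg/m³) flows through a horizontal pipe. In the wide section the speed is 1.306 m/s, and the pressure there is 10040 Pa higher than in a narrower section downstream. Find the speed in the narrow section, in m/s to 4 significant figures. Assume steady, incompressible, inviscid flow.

Along the level pipe P + ½ρv² is conserved, hence v₂² = v₁² + 2(P₁ − P₂)/ρ.
v₂ = √(1.306² + 2·10040/1021) = √(1.706 + 19.67) = 4.623 m/s.

v₂ ≈ 4.623 m/s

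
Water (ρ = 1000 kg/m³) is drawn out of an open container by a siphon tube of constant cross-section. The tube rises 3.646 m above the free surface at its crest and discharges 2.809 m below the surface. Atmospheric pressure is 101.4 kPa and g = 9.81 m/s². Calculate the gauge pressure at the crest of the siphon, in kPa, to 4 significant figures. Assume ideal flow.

The outlet speed comes from Torricelli: v = √(2g·2.809) = 7.424 m/s.
Continuity keeps v the same throughout the tube; from surface to crest, P_atm + 0 = P_top + ½ρv² + ρg·h_top.
P_top = 101400 − ½·1000·7.424² − 1000·9.81·3.646 = 38080 Pa. So P_gauge = P_top − P_atm = -63320 Pa.

-63.32 kPa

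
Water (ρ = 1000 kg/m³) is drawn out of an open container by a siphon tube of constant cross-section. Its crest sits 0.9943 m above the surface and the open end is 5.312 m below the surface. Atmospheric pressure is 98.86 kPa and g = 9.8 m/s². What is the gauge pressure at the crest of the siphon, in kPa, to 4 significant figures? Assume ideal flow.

Bernoulli surface→outlet gives ½v² = g·h_out, so v = √(2·9.8·5.312) = 10.20 m/s.
Continuity keeps v the same throughout the tube; from surface to crest, P_atm + 0 = P_top + ½ρv² + ρg·h_top.
P_top = 98860 − ½·1000·10.20² − 1000·9.8·0.9943 = 37060 Pa. So P_gauge = P_top − P_atm = -61800 Pa.

P_gauge = -61.80 kPa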